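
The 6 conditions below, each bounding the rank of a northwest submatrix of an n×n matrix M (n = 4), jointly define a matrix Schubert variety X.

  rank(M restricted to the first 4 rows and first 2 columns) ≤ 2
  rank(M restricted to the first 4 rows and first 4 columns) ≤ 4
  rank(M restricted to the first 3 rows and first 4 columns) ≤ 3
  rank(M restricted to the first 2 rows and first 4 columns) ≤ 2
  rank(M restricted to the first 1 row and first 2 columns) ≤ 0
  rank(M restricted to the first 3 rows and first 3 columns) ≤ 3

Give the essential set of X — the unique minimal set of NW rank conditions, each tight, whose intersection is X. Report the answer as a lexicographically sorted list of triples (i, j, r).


The tightest implied rank at each (i,j), from the 6 conditions:

  0 0 1 1
  1 1 2 2
  1 2 3 3
  1 2 3 4

second differences of R give the permutation w = (3, 1, 2, 4).

Rothe diagram D(w) (2 cells), 1 SE-corner (essential condition):

[(1, 2, 0)]


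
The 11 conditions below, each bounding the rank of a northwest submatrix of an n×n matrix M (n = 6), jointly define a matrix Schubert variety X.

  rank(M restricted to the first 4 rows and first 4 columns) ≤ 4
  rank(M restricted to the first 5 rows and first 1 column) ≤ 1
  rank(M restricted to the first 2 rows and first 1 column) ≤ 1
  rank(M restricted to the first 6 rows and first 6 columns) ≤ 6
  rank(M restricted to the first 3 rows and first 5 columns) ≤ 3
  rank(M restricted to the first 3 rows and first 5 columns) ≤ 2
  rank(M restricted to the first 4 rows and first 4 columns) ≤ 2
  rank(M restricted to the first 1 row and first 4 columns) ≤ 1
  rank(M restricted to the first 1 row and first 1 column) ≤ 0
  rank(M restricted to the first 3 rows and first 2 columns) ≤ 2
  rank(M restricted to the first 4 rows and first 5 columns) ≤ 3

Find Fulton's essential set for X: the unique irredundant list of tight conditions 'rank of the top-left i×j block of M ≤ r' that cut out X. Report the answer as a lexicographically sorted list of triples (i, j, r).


Recovering R(i,j) via the rank-extension bound from the 11 conditions:

  row 1: 0 1 1 1 1 1
  row 2: 1 2 2 2 2 2
  row 3: 1 2 2 2 2 3
  row 4: 1 2 2 2 3 4
  row 5: 1 2 3 3 4 5
  row 6: 1 2 3 4 5 6

reading off 1-entries of Δ²R: w = (2, 1, 6, 5, 3, 4).

|D(w)|=6, |Ess(w)|=3:

[(1, 1, 0), (3, 5, 2), (4, 4, 2)]


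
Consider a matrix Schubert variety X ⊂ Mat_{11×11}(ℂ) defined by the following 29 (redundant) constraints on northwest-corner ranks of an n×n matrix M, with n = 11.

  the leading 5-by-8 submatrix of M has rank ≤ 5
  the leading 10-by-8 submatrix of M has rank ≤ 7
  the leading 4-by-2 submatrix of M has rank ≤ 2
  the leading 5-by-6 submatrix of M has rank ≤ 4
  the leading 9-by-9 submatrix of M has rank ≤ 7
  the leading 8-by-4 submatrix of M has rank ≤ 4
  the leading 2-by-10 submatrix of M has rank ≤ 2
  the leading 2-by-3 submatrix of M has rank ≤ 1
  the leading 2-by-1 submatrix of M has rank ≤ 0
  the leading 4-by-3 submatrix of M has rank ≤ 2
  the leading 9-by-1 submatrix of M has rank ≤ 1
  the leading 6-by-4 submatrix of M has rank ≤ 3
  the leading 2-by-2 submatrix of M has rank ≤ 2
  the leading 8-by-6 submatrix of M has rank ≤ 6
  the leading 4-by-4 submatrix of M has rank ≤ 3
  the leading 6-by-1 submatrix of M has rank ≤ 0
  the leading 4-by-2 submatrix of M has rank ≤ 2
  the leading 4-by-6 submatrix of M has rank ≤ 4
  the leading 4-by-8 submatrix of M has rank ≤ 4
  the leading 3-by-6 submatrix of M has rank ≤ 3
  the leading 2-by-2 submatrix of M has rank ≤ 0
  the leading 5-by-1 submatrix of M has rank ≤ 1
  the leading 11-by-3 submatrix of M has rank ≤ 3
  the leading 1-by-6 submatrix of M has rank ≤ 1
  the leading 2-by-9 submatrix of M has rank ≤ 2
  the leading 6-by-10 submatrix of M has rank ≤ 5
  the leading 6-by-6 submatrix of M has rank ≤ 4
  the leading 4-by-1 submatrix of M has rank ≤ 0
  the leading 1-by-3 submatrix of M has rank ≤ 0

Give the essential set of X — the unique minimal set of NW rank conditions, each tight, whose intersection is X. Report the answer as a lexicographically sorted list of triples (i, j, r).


Reconstructing r_w from the 29 given conditions:

  R[1]: 0 0 0 1 1 1 1 1 1 1 1
  R[2]: 0 0 1 2 2 2 2 2 2 2 2
  R[3]: 0 1 2 3 3 3 3 3 3 3 3
  R[4]: 0 1 2 3 4 4 4 4 4 4 4
  R[5]: 0 1 2 3 4 4 5 5 5 5 5
  R[6]: 0 1 2 3 4 4 5 5 5 5 6
  R[7]: 1 2 3 4 5 5 6 6 6 6 7
  R[8]: 1 2 3 4 5 6 7 7 7 7 8
  R[9]: 1 2 3 4 5 6 7 7 7 8 9
  R[10]: 1 2 3 4 5 6 7 7 8 9 10
  R[11]: 1 2 3 4 5 6 7 8 9 10 11

second differences of R give the permutation w = (4, 3, 2, 5, 7, 11, 1, 6, 10, 9, 8).

D(w) has 17 cells with 7 SE-corners; essential set:

[(1, 3, 0), (2, 2, 0), (6, 1, 0), (6, 6, 4), (6, 10, 5), (9, 9, 7), (10, 8, 7)]


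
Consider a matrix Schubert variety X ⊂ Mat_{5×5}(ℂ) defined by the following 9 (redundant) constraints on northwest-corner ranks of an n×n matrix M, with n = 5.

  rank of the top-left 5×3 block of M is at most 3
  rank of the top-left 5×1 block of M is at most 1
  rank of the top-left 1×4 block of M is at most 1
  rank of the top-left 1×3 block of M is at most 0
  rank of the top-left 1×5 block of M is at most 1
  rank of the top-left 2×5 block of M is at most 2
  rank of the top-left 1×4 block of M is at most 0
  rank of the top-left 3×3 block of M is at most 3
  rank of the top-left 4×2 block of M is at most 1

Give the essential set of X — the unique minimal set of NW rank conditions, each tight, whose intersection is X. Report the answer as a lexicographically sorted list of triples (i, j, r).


Recovering R(i,j) via the rank-extension bound from the 9 conditions:

  0 | 0 | 0 | 0 | 1
  1 | 1 | 1 | 1 | 2
  1 | 1 | 2 | 2 | 3
  1 | 1 | 2 | 3 | 4
  1 | 2 | 3 | 4 | 5

reading off 1-entries of Δ²R: w = (5, 1, 3, 4, 2).

Fulton essential set (2 of the 6 Rothe cells):

[(1, 4, 0), (4, 2, 1)]


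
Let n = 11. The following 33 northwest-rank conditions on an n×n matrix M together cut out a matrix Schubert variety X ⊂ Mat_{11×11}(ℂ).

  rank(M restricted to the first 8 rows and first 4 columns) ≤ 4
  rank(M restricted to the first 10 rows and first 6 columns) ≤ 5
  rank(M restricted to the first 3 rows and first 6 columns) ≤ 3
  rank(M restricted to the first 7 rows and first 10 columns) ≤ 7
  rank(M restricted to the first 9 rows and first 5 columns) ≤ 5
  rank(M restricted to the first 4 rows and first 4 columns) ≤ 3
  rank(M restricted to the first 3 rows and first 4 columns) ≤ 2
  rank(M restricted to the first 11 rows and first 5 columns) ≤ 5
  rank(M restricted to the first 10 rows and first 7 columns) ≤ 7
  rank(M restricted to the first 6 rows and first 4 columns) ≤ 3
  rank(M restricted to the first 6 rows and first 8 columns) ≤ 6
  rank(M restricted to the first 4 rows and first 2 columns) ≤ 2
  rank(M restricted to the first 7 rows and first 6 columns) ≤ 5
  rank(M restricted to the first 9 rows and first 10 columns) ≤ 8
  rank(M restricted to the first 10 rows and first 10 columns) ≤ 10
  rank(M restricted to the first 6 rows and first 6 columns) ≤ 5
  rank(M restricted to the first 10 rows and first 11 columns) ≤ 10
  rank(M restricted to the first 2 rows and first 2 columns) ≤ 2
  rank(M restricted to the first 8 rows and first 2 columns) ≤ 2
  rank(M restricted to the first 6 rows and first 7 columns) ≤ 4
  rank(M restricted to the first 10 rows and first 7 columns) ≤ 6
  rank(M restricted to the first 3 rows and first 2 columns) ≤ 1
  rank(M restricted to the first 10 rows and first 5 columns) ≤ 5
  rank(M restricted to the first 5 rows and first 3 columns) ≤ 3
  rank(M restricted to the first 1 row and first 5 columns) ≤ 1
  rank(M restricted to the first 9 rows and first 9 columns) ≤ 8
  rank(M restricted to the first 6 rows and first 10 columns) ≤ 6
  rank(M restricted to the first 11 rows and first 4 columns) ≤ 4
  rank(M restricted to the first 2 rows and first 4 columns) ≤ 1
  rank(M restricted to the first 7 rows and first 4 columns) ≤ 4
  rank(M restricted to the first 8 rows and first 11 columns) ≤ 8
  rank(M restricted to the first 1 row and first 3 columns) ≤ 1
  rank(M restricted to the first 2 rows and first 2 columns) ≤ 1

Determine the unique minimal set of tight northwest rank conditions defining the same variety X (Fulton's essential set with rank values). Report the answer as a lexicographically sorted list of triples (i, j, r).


Computing R[i][j] = min implied NW-rank bound (n=11, 33 conditions):

  row 1: 1  1  1  1  1  1  1  1  1  1  1
  row 2: 1  1  1  1  2  2  2  2  2  2  2
  row 3: 1  1  2  2  3  3  3  3  3  3  3
  row 4: 1  2  3  3  4  4  4  4  4  4  4
  row 5: 1  2  3  3  4  4  4  5  5  5  5
  row 6: 1  2  3  3  4  4  4  5  6  6  6
  row 7: 1  2  3  4  5  5  5  6  7  7  7
  row 8: 1  2  3  4  5  5  6  7  8  8  8
  row 9: 1  2  3  4  5  5  6  7  8  8  9
  row 10: 1  2  3  4  5  5  6  7  8  9  10
  row 11: 1  2  3  4  5  6  7  8  9  10  11

hence w(1..11) = (1, 5, 3, 2, 8, 9, 4, 7, 11, 10, 6).

Fulton essential set (6 of the 14 Rothe cells):

[(2, 4, 1), (3, 2, 1), (6, 4, 3), (6, 7, 4), (9, 10, 8), (10, 6, 5)]


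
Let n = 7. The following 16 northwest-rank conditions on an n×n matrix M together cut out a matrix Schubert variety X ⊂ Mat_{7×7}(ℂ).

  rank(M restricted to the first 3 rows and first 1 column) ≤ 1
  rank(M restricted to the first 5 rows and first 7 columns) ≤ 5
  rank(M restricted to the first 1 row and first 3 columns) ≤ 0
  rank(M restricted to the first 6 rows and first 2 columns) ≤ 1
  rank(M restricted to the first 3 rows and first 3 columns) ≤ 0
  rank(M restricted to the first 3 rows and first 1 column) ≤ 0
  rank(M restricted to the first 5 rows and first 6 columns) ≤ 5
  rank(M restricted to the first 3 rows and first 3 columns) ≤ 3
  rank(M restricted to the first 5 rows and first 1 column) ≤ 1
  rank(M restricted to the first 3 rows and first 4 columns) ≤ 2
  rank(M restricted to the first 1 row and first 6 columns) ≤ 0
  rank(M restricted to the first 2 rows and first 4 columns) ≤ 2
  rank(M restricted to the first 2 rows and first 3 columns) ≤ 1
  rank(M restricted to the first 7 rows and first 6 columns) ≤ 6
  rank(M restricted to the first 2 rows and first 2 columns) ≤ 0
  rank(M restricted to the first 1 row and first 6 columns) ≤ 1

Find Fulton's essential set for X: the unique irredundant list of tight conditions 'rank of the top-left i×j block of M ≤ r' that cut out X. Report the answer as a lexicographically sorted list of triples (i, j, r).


Propagating the 16 rank bounds to every northwest block:

  row 1: 0, 0, 0, 0, 0, 0, 1
  row 2: 0, 0, 0, 1, 1, 1, 2
  row 3: 0, 0, 0, 1, 2, 2, 3
  row 4: 1, 1, 1, 2, 3, 3, 4
  row 5: 1, 1, 2, 3, 4, 4, 5
  row 6: 1, 1, 2, 3, 4, 5, 6
  row 7: 1, 2, 3, 4, 5, 6, 7

reading off 1-entries of Δ²R: w = (7, 4, 5, 1, 3, 6, 2).

3 SE-corners of the 14-cell Rothe diagram give Ess(w):

[(1, 6, 0), (3, 3, 0), (6, 2, 1)]


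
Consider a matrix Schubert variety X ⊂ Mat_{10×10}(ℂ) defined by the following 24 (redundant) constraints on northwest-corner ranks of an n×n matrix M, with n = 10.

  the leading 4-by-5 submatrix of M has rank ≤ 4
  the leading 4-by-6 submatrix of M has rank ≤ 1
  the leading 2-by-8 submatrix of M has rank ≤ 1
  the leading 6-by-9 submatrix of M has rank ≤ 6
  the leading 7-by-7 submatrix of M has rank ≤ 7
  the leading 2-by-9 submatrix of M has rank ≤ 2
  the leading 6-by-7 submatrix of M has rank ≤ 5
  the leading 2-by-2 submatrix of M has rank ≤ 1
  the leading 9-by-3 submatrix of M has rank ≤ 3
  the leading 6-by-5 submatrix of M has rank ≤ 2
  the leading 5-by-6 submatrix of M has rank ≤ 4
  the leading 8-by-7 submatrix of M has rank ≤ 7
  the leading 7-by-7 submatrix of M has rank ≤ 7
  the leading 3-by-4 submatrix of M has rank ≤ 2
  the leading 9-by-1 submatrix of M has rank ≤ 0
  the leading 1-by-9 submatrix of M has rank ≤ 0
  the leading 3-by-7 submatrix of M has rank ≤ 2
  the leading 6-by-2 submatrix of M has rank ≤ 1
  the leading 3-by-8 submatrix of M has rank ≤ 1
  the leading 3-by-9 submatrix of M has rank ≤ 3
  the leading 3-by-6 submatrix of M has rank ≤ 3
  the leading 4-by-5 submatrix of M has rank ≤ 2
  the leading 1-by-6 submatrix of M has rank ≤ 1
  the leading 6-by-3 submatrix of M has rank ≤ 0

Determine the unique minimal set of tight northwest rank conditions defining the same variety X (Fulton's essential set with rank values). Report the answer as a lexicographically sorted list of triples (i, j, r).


Reconstructing r_w from the 24 given conditions:

  i=1: 0  0  0  0  0  0  0  0  0  1
  i=2: 0  0  0  1  1  1  1  1  1  2
  i=3: 0  0  0  1  1  1  1  1  2  3
  i=4: 0  0  0  1  1  1  2  2  3  4
  i=5: 0  0  0  1  2  2  3  3  4  5
  i=6: 0  0  0  1  2  3  4  4  5  6
  i=7: 0  1  1  2  3  4  5  5  6  7
  i=8: 0  1  2  3  4  5  6  6  7  8
  i=9: 0  1  2  3  4  5  6  7  8  9
  i=10: 1  2  3  4  5  6  7  8  9  10

second differences of R give the permutation w = (10, 4, 9, 7, 5, 6, 2, 3, 8, 1).

D(w) has 33 cells with 5 SE-corners; essential set:

[(1, 9, 0), (3, 8, 1), (4, 6, 1), (6, 3, 0), (9, 1, 0)]


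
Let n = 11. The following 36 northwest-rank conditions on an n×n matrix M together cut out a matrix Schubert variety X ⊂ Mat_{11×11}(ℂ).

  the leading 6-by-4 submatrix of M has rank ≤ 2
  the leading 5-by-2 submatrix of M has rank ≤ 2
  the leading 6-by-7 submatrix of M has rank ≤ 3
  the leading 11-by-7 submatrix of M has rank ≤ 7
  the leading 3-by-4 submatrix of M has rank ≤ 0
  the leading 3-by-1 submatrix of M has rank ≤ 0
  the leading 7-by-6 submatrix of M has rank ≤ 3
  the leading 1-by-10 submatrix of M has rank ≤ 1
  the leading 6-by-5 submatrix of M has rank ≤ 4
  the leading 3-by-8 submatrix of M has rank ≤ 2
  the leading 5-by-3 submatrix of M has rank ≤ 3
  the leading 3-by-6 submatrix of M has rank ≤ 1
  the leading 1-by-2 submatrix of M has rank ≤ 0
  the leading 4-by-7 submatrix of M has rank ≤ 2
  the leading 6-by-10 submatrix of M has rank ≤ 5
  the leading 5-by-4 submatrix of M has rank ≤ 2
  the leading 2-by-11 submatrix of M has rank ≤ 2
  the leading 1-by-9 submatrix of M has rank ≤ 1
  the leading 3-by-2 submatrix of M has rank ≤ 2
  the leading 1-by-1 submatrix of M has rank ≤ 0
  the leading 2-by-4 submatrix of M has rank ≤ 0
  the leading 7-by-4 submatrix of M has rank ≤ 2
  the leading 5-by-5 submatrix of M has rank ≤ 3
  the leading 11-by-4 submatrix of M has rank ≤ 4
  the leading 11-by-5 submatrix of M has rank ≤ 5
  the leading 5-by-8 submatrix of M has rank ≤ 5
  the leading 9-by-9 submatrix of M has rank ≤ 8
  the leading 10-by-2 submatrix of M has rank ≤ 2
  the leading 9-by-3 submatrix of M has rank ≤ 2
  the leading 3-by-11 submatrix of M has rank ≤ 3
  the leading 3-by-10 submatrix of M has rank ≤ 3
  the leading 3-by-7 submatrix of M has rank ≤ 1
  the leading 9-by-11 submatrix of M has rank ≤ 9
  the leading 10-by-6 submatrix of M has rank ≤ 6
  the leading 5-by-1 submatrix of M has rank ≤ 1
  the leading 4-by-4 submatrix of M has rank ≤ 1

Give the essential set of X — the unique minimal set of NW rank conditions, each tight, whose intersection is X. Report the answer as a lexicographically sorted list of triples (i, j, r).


Computing R[i][j] = min implied NW-rank bound (n=11, 36 conditions):

  row 1: 0, 0, 0, 0, 1, 1, 1, 1, 1, 1, 1
  row 2: 0, 0, 0, 0, 1, 1, 1, 2, 2, 2, 2
  row 3: 0, 0, 0, 0, 1, 1, 1, 2, 3, 3, 3
  row 4: 1, 1, 1, 1, 2, 2, 2, 3, 4, 4, 4
  row 5: 1, 2, 2, 2, 3, 3, 3, 4, 5, 5, 5
  row 6: 1, 2, 2, 2, 3, 3, 3, 4, 5, 5, 6
  row 7: 1, 2, 2, 2, 3, 3, 4, 5, 6, 6, 7
  row 8: 1, 2, 2, 3, 4, 4, 5, 6, 7, 7, 8
  row 9: 1, 2, 2, 3, 4, 5, 6, 7, 8, 8, 9
  row 10: 1, 2, 3, 4, 5, 6, 7, 8, 9, 9, 10
  row 11: 1, 2, 3, 4, 5, 6, 7, 8, 9, 10, 11

giving w = (5, 8, 9, 1, 2, 11, 7, 4, 6, 3, 10) via Δ²R.

|D(w)|=26, |Ess(w)|=7:

[(3, 4, 0), (3, 7, 1), (6, 7, 3), (6, 10, 5), (7, 4, 2), (7, 6, 3), (9, 3, 2)]


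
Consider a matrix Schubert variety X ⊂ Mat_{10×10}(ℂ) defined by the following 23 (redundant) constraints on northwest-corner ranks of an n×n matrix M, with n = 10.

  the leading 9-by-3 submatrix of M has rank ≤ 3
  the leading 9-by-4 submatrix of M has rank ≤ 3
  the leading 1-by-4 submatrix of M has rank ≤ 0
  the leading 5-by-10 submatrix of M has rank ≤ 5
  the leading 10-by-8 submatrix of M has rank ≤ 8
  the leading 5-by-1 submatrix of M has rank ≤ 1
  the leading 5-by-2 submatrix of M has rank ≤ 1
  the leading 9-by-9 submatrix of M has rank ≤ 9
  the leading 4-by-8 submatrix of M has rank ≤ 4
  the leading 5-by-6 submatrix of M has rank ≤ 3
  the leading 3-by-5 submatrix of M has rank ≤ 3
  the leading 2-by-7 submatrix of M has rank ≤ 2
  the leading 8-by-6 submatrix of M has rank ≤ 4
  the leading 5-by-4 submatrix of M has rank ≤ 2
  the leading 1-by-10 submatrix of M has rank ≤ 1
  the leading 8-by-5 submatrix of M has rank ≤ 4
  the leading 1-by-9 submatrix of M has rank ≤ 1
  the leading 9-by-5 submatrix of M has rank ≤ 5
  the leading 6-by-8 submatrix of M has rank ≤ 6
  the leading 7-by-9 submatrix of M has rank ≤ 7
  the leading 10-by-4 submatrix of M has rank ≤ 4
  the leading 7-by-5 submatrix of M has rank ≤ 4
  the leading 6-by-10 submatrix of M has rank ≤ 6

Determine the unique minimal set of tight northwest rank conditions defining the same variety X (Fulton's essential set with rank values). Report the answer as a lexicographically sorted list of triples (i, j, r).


Reconstructing r_w from the 23 given conditions:

  row 1: 0 | 0 | 0 | 0 | 1 | 1 | 1 | 1 | 1 | 1
  row 2: 1 | 1 | 1 | 1 | 2 | 2 | 2 | 2 | 2 | 2
  row 3: 1 | 1 | 2 | 2 | 3 | 3 | 3 | 3 | 3 | 3
  row 4: 1 | 1 | 2 | 2 | 3 | 3 | 4 | 4 | 4 | 4
  row 5: 1 | 1 | 2 | 2 | 3 | 3 | 4 | 5 | 5 | 5
  row 6: 1 | 2 | 3 | 3 | 4 | 4 | 5 | 6 | 6 | 6
  row 7: 1 | 2 | 3 | 3 | 4 | 4 | 5 | 6 | 7 | 7
  row 8: 1 | 2 | 3 | 3 | 4 | 4 | 5 | 6 | 7 | 8
  row 9: 1 | 2 | 3 | 3 | 4 | 5 | 6 | 7 | 8 | 9
  row 10: 1 | 2 | 3 | 4 | 5 | 6 | 7 | 8 | 9 | 10

hence w(1..10) = (5, 1, 3, 7, 8, 2, 9, 10, 6, 4).

D(w) has 16 cells with 6 SE-corners; essential set:

[(1, 4, 0), (5, 2, 1), (5, 4, 2), (5, 6, 3), (8, 6, 4), (9, 4, 3)]


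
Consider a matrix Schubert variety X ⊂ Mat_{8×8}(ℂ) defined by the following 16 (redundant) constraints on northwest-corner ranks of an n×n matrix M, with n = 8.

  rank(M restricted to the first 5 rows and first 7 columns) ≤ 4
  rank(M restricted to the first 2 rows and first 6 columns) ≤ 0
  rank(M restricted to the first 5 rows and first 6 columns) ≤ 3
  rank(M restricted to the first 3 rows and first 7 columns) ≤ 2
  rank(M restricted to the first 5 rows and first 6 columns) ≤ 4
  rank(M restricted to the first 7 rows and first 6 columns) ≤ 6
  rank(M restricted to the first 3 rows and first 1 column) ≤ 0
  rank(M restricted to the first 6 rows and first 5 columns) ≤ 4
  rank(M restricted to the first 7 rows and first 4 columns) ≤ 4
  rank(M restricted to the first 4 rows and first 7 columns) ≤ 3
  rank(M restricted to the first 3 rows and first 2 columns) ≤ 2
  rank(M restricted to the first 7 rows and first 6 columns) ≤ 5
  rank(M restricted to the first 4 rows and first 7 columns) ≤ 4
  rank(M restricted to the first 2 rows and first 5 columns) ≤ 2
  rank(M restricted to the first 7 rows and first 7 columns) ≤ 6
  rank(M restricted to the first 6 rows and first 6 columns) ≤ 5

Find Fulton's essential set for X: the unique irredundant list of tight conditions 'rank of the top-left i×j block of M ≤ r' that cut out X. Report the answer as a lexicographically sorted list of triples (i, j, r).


Computing R[i][j] = min implied NW-rank bound (n=8, 16 conditions):

  row 1: 0 | 0 | 0 | 0 | 0 | 0 | 1 | 1
  row 2: 0 | 0 | 0 | 0 | 0 | 0 | 1 | 2
  row 3: 0 | 1 | 1 | 1 | 1 | 1 | 2 | 3
  row 4: 1 | 2 | 2 | 2 | 2 | 2 | 3 | 4
  row 5: 1 | 2 | 3 | 3 | 3 | 3 | 4 | 5
  row 6: 1 | 2 | 3 | 4 | 4 | 4 | 5 | 6
  row 7: 1 | 2 | 3 | 4 | 5 | 5 | 6 | 7
  row 8: 1 | 2 | 3 | 4 | 5 | 6 | 7 | 8

so w = (7, 8, 2, 1, 3, 4, 5, 6).

D(w) has 13 cells with 2 SE-corners; essential set:

[(2, 6, 0), (3, 1, 0)]


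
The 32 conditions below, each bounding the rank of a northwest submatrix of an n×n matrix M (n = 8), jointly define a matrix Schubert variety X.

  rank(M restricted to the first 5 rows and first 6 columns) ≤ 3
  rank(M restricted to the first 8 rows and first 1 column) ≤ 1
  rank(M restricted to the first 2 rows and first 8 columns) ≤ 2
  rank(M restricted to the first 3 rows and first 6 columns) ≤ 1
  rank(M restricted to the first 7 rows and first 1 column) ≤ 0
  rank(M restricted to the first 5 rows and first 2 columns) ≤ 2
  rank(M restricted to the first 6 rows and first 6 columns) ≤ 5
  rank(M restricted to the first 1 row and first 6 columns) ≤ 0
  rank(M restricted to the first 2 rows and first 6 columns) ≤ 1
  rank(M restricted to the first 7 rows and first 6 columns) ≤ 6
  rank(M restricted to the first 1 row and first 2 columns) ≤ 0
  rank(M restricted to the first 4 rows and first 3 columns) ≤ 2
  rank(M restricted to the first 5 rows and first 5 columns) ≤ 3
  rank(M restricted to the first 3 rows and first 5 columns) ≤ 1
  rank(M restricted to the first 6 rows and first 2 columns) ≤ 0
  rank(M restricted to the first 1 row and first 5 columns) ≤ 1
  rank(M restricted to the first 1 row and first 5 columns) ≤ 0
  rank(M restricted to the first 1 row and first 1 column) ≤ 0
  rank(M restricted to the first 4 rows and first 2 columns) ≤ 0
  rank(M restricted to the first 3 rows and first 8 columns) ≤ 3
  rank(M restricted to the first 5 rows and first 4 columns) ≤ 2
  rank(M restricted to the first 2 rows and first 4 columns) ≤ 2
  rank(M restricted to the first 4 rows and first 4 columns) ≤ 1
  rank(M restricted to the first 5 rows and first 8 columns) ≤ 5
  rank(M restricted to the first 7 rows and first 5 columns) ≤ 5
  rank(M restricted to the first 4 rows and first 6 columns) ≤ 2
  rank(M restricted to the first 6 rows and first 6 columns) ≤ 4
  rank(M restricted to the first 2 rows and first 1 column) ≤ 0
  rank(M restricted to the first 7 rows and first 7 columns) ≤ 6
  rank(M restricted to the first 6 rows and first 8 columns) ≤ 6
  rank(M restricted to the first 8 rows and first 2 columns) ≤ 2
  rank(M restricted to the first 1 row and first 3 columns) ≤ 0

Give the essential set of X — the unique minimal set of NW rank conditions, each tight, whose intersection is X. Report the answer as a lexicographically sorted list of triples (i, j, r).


Reconstructing r_w from the 32 given conditions:

  R[1]: 0 0 0 0 0 0 1 1
  R[2]: 0 0 1 1 1 1 2 2
  R[3]: 0 0 1 1 1 1 2 3
  R[4]: 0 0 1 1 2 2 3 4
  R[5]: 0 0 1 2 3 3 4 5
  R[6]: 0 0 1 2 3 4 5 6
  R[7]: 0 1 2 3 4 5 6 7
  R[8]: 1 2 3 4 5 6 7 8

so w = (7, 3, 8, 5, 4, 6, 2, 1).

Rothe diagram D(w) (21 cells), 5 SE-corners (essential conditions):

[(1, 6, 0), (3, 6, 1), (4, 4, 1), (6, 2, 0), (7, 1, 0)]


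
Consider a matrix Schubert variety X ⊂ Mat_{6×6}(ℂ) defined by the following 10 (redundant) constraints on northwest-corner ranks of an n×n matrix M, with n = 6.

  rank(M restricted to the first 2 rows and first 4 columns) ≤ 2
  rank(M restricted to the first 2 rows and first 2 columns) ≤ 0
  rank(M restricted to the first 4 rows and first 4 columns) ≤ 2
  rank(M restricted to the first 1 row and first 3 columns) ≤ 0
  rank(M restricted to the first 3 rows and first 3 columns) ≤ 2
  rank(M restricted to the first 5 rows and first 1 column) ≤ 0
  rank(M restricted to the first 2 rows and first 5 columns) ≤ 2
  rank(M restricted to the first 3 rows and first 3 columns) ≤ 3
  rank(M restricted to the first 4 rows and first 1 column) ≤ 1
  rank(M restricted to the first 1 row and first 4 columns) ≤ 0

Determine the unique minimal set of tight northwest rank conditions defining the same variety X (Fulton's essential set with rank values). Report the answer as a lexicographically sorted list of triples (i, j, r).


Computing R[i][j] = min implied NW-rank bound (n=6, 10 conditions):

  0  0  0  0  1  1
  0  0  1  1  2  2
  0  1  2  2  3  3
  0  1  2  2  3  4
  0  1  2  3  4  5
  1  2  3  4  5  6

giving w = (5, 3, 2, 6, 4, 1) via Δ²R.

4 SE-corners of the 10-cell Rothe diagram give Ess(w):

[(1, 4, 0), (2, 2, 0), (4, 4, 2), (5, 1, 0)]


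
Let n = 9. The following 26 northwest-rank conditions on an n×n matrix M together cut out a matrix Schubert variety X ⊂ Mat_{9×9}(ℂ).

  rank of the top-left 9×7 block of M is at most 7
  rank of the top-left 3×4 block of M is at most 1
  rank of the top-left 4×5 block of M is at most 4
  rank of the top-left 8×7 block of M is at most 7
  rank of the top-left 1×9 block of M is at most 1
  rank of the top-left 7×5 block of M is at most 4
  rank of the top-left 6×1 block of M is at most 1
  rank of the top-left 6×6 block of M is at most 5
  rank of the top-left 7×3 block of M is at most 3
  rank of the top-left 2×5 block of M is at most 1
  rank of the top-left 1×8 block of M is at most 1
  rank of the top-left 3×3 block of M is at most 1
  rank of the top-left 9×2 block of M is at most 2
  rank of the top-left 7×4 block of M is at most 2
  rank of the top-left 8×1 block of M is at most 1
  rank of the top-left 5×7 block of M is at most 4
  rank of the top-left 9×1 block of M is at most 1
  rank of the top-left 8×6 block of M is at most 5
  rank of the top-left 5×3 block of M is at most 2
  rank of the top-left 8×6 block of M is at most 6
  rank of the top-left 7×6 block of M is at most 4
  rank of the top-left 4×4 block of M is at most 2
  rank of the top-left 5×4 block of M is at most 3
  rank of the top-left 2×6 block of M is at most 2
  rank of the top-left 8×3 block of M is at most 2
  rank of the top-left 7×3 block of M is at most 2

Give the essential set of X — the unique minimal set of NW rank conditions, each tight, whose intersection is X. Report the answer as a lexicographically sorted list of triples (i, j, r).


Recovering R(i,j) via the rank-extension bound from the 26 conditions:

  1  1  1  1  1  1  1  1  1
  1  1  1  1  1  2  2  2  2
  1  1  1  1  2  3  3  3  3
  1  2  2  2  3  4  4  4  4
  1  2  2  2  3  4  4  5  5
  1  2  2  2  3  4  5  6  6
  1  2  2  2  3  4  5  6  7
  1  2  2  3  4  5  6  7  8
  1  2  3  4  5  6  7  8  9

hence w(1..9) = (1, 6, 5, 2, 8, 7, 9, 4, 3).

D(w) has 15 cells with 5 SE-corners; essential set:

[(2, 5, 1), (3, 4, 1), (5, 7, 4), (7, 4, 2), (8, 3, 2)]


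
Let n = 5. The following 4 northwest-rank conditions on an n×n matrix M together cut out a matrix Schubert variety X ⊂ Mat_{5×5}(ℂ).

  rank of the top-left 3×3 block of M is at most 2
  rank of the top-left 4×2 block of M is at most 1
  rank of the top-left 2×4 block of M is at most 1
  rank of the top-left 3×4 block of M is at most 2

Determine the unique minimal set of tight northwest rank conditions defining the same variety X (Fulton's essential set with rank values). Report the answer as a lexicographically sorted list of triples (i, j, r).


The tightest implied rank at each (i,j), from the 4 conditions:

  i=1: 1, 1, 1, 1, 1
  i=2: 1, 1, 1, 1, 2
  i=3: 1, 1, 2, 2, 3
  i=4: 1, 1, 2, 3, 4
  i=5: 1, 2, 3, 4, 5

so w = (1, 5, 3, 4, 2).

Rothe diagram D(w) (5 cells), 2 SE-corners (essential conditions):

[(2, 4, 1), (4, 2, 1)]


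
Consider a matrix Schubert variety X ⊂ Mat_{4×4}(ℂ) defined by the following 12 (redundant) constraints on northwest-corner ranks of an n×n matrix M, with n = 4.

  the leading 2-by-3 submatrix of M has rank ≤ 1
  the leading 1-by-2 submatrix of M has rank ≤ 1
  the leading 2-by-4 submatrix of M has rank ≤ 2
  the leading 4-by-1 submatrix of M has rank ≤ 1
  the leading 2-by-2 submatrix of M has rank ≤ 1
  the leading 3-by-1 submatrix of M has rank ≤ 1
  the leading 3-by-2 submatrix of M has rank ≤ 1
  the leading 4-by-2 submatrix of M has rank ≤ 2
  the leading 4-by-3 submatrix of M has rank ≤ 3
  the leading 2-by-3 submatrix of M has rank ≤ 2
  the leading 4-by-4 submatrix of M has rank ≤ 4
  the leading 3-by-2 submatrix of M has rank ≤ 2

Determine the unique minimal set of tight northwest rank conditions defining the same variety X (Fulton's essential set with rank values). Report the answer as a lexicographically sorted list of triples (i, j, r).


Propagating the 12 rank bounds to every northwest block:

  1 | 1 | 1 | 1
  1 | 1 | 1 | 2
  1 | 1 | 2 | 3
  1 | 2 | 3 | 4

giving w = (1, 4, 3, 2) via Δ²R.

|D(w)|=3, |Ess(w)|=2:

[(2, 3, 1), (3, 2, 1)]


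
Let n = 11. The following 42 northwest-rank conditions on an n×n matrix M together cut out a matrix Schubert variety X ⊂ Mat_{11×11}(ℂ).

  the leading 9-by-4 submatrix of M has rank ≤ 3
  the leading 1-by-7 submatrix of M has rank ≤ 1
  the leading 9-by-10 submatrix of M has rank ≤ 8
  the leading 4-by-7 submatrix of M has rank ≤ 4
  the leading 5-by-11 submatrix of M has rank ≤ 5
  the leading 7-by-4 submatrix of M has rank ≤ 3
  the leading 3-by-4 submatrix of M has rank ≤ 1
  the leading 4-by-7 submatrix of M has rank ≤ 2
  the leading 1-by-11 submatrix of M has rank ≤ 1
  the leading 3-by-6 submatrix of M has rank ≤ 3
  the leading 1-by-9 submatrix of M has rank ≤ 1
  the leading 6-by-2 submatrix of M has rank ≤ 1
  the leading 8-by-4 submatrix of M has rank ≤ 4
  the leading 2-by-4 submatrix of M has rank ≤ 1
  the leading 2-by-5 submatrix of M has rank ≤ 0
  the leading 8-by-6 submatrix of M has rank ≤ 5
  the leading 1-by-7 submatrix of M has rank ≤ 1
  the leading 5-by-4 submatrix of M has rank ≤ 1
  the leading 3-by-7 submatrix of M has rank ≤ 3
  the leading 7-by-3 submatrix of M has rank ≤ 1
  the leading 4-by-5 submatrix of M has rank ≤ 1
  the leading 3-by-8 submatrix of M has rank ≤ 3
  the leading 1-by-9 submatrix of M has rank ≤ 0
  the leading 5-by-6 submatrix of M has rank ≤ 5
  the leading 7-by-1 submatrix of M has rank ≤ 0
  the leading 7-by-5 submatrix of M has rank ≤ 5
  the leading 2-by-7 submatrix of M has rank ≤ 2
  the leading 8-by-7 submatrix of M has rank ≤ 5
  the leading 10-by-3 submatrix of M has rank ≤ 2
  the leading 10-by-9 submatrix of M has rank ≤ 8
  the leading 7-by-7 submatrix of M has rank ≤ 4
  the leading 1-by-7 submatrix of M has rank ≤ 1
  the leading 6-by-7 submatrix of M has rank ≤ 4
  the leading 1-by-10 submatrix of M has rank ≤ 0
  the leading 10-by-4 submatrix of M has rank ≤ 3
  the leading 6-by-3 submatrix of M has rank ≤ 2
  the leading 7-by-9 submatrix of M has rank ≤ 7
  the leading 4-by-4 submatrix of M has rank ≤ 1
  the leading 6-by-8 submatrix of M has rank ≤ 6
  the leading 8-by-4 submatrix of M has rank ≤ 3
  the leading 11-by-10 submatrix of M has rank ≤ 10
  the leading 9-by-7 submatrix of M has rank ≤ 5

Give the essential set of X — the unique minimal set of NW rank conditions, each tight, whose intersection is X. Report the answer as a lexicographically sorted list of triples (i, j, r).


Propagating the 42 rank bounds to every northwest block:

  0  0  0  0  0  0  0  0  0  0  1
  0  0  0  0  0  1  1  1  1  1  2
  0  1  1  1  1  2  2  2  2  2  3
  0  1  1  1  1  2  2  3  3  3  4
  0  1  1  1  2  3  3  4  4  4  5
  0  1  1  2  3  4  4  5  5  5  6
  0  1  1  2  3  4  4  5  6  6  7
  1  2  2  3  4  5  5  6  7  7  8
  1  2  2  3  4  5  5  6  7  8  9
  1  2  2  3  4  5  6  7  8  9  10
  1  2  3  4  5  6  7  8  9  10  11

hence w(1..11) = (11, 6, 2, 8, 5, 4, 9, 1, 10, 7, 3).

Fulton essential set (10 of the 32 Rothe cells):

[(1, 10, 0), (2, 5, 0), (4, 5, 1), (4, 7, 2), (5, 4, 1), (7, 1, 0), (7, 3, 1), (7, 7, 4), (9, 7, 5), (10, 3, 2)]


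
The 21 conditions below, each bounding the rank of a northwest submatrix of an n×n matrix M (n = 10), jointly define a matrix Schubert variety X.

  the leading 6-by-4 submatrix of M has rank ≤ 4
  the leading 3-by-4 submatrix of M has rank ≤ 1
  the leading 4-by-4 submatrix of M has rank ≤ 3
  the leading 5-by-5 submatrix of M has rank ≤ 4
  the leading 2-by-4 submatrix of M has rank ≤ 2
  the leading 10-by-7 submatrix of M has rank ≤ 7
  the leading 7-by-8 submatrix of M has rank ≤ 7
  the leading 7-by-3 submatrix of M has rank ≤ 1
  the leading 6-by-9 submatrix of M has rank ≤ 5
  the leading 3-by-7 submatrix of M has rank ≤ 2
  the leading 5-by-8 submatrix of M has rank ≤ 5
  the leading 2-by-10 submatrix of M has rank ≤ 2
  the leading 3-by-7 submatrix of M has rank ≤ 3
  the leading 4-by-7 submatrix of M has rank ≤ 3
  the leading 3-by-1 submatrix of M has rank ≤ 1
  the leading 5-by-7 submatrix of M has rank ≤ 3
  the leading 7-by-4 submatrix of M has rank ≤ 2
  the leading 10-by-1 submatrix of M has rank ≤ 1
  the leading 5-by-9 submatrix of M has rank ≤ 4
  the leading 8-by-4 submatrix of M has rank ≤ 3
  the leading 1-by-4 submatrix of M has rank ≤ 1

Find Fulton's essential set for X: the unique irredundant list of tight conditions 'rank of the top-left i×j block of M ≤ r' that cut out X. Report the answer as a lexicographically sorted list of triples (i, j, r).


Computing R[i][j] = min implied NW-rank bound (n=10, 21 conditions):

  row 1: 1  1  1  1  1  1  1  1  1  1
  row 2: 1  1  1  1  2  2  2  2  2  2
  row 3: 1  1  1  1  2  2  2  3  3  3
  row 4: 1  1  1  2  3  3  3  4  4  4
  row 5: 1  1  1  2  3  3  3  4  4  5
  row 6: 1  1  1  2  3  4  4  5  5  6
  row 7: 1  1  1  2  3  4  5  6  6  7
  row 8: 1  2  2  3  4  5  6  7  7  8
  row 9: 1  2  3  4  5  6  7  8  8  9
  row 10: 1  2  3  4  5  6  7  8  9  10

so w = (1, 5, 8, 4, 10, 6, 7, 2, 3, 9).

ℓ(w)=19; the 5 essential cells (i,j,r):

[(3, 4, 1), (3, 7, 2), (5, 7, 3), (5, 9, 4), (7, 3, 1)]


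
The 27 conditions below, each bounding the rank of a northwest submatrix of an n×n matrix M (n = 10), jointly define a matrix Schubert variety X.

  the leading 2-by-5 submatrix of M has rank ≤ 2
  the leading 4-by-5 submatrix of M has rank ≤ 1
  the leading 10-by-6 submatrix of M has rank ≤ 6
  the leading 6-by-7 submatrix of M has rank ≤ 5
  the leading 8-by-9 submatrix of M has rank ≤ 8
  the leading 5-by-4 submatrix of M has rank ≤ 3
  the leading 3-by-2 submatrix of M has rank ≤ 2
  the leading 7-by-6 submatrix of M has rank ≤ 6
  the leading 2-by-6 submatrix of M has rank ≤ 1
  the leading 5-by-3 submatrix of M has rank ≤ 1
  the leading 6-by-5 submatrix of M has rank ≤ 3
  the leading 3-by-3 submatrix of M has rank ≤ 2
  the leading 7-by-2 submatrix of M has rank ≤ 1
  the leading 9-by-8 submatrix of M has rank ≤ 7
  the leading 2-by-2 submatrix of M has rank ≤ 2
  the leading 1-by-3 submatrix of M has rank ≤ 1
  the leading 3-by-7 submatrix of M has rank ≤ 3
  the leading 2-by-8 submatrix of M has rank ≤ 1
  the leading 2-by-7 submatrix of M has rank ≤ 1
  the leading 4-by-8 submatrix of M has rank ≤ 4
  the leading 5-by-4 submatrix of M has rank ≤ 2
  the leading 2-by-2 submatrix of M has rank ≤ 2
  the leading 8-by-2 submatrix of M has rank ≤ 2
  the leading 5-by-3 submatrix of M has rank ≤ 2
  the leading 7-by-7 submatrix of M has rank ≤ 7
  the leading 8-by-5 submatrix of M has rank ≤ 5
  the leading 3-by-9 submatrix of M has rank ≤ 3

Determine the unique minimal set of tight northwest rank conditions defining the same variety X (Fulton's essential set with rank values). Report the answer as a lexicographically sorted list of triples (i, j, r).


Rank table r_w(10×10) implied by the 27 constraints:

  R[1]: 1 | 1 | 1 | 1 | 1 | 1 | 1 | 1 | 1 | 1
  R[2]: 1 | 1 | 1 | 1 | 1 | 1 | 1 | 1 | 2 | 2
  R[3]: 1 | 1 | 1 | 1 | 1 | 2 | 2 | 2 | 3 | 3
  R[4]: 1 | 1 | 1 | 1 | 1 | 2 | 3 | 3 | 4 | 4
  R[5]: 1 | 1 | 1 | 2 | 2 | 3 | 4 | 4 | 5 | 5
  R[6]: 1 | 1 | 2 | 3 | 3 | 4 | 5 | 5 | 6 | 6
  R[7]: 1 | 1 | 2 | 3 | 4 | 5 | 6 | 6 | 7 | 7
  R[8]: 1 | 2 | 3 | 4 | 5 | 6 | 7 | 7 | 8 | 8
  R[9]: 1 | 2 | 3 | 4 | 5 | 6 | 7 | 7 | 8 | 9
  R[10]: 1 | 2 | 3 | 4 | 5 | 6 | 7 | 8 | 9 | 10

hence w(1..10) = (1, 9, 6, 7, 4, 3, 5, 2, 10, 8).

5 SE-corners of the 20-cell Rothe diagram give Ess(w):

[(2, 8, 1), (4, 5, 1), (5, 3, 1), (7, 2, 1), (9, 8, 7)]


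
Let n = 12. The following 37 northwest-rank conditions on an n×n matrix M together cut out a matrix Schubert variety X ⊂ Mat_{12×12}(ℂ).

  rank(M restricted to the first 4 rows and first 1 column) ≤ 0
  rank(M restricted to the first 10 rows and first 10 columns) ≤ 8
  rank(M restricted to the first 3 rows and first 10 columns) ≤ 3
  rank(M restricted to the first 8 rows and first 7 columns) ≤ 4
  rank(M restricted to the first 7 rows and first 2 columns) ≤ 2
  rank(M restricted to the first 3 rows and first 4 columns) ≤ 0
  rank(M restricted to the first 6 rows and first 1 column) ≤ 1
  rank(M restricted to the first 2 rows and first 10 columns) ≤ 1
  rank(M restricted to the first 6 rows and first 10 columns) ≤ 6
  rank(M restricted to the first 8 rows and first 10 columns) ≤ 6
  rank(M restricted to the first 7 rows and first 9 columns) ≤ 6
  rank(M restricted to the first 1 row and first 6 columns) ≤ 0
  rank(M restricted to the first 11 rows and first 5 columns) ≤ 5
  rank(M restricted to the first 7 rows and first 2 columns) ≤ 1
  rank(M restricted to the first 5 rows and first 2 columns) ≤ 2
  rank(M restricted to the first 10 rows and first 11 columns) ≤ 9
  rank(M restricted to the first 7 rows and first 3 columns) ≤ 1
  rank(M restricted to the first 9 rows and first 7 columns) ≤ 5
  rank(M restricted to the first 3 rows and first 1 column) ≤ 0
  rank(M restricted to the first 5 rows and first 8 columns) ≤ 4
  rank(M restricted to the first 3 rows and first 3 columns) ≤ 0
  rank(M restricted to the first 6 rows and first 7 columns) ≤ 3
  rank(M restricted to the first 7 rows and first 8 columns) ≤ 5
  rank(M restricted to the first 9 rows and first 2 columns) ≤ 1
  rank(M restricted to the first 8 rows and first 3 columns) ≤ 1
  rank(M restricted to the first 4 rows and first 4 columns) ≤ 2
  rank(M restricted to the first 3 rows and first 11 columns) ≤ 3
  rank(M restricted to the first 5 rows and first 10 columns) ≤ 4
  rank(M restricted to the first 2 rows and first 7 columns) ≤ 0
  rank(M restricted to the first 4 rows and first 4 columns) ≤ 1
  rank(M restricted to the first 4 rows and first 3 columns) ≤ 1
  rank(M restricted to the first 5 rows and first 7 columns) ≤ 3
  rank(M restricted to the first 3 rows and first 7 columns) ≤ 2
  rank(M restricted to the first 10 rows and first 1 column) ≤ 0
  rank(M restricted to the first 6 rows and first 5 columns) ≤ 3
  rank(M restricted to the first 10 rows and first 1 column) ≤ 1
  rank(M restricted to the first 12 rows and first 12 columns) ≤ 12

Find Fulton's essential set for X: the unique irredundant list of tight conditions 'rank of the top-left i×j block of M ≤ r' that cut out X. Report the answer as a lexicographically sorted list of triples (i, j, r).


Recovering R(i,j) via the rank-extension bound from the 37 conditions:

  R[1]: 0 | 0 | 0 | 0 | 0 | 0 | 0 | 1 | 1 | 1 | 1 | 1
  R[2]: 0 | 0 | 0 | 0 | 0 | 0 | 0 | 1 | 1 | 1 | 2 | 2
  R[3]: 0 | 0 | 0 | 0 | 1 | 1 | 1 | 2 | 2 | 2 | 3 | 3
  R[4]: 0 | 1 | 1 | 1 | 2 | 2 | 2 | 3 | 3 | 3 | 4 | 4
  R[5]: 0 | 1 | 1 | 2 | 3 | 3 | 3 | 4 | 4 | 4 | 5 | 5
  R[6]: 0 | 1 | 1 | 2 | 3 | 3 | 3 | 4 | 5 | 5 | 6 | 6
  R[7]: 0 | 1 | 1 | 2 | 3 | 4 | 4 | 5 | 6 | 6 | 7 | 7
  R[8]: 0 | 1 | 1 | 2 | 3 | 4 | 4 | 5 | 6 | 6 | 7 | 8
  R[9]: 0 | 1 | 2 | 3 | 4 | 5 | 5 | 6 | 7 | 7 | 8 | 9
  R[10]: 0 | 1 | 2 | 3 | 4 | 5 | 6 | 7 | 8 | 8 | 9 | 10
  R[11]: 1 | 2 | 3 | 4 | 5 | 6 | 7 | 8 | 9 | 9 | 10 | 11
  R[12]: 1 | 2 | 3 | 4 | 5 | 6 | 7 | 8 | 9 | 10 | 11 | 12

the unique w with this rank table is (8, 11, 5, 2, 4, 9, 6, 12, 3, 7, 1, 10).

8 SE-corners of the 35-cell Rothe diagram give Ess(w):

[(2, 7, 0), (2, 10, 1), (3, 4, 0), (6, 7, 3), (8, 3, 1), (8, 7, 4), (8, 10, 6), (10, 1, 0)]


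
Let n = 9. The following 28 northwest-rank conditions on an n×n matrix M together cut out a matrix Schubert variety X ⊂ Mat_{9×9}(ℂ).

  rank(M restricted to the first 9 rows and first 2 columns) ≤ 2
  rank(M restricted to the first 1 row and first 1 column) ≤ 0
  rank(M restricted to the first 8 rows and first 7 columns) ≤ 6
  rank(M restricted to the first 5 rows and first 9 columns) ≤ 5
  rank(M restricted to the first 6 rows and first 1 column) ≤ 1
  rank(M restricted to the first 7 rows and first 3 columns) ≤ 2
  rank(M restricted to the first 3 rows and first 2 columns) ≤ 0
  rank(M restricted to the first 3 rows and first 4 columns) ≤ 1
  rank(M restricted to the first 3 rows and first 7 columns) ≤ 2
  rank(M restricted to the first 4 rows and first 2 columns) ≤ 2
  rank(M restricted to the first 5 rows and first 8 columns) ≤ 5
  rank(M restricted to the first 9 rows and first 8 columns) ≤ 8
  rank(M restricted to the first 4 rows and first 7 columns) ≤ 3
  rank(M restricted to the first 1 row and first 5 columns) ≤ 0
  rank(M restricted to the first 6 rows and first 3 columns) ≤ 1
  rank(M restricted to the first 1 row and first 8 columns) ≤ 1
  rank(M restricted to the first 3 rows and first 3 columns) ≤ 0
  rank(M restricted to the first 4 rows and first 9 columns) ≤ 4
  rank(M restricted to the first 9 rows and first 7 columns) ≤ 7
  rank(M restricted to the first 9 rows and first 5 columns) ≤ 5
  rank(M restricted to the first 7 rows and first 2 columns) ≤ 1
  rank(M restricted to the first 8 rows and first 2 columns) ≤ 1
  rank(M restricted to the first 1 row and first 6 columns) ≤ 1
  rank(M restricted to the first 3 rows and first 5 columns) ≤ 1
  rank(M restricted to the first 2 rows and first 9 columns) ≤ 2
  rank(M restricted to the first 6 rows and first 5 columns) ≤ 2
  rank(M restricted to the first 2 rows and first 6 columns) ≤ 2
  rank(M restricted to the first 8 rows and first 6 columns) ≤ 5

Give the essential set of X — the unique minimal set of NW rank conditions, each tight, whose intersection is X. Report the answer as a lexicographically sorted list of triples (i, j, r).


Rank table r_w(9×9) implied by the 28 constraints:

  R[1]: 0, 0, 0, 0, 0, 1, 1, 1, 1
  R[2]: 0, 0, 0, 1, 1, 2, 2, 2, 2
  R[3]: 0, 0, 0, 1, 1, 2, 2, 3, 3
  R[4]: 1, 1, 1, 2, 2, 3, 3, 4, 4
  R[5]: 1, 1, 1, 2, 2, 3, 4, 5, 5
  R[6]: 1, 1, 1, 2, 2, 3, 4, 5, 6
  R[7]: 1, 1, 2, 3, 3, 4, 5, 6, 7
  R[8]: 1, 1, 2, 3, 4, 5, 6, 7, 8
  R[9]: 1, 2, 3, 4, 5, 6, 7, 8, 9

second differences of R give the permutation w = (6, 4, 8, 1, 7, 9, 3, 5, 2).

Rothe diagram D(w) (21 cells), 7 SE-corners (essential conditions):

[(1, 5, 0), (3, 3, 0), (3, 5, 1), (3, 7, 2), (6, 3, 1), (6, 5, 2), (8, 2, 1)]
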